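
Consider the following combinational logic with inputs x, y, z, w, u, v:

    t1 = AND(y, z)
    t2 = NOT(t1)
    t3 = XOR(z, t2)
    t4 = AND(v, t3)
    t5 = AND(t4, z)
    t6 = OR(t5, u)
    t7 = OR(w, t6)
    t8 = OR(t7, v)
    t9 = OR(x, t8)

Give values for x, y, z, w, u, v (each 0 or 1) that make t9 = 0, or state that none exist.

x=0, y=0, z=1, w=0, u=0, v=0

t9 = OR(x, t8) must be 0, so both x = 0 and t8 = 0.
Check with x=0, y=0, z=1, w=0, u=0, v=0:
t1 = AND(y, z) = AND(0, 1) = 0
t2 = NOT(t1) = NOT 0 = 1
t3 = XOR(z, t2) = XOR(1, 1) = 0
t4 = AND(v, t3) = AND(0, 0) = 0
t5 = AND(t4, z) = AND(0, 1) = 0
t6 = OR(t5, u) = OR(0, 0) = 0
t7 = OR(w, t6) = OR(0, 0) = 0
t8 = OR(t7, v) = OR(0, 0) = 0
t9 = OR(x, t8) = OR(0, 0) = 0
So t9 = 0 as required.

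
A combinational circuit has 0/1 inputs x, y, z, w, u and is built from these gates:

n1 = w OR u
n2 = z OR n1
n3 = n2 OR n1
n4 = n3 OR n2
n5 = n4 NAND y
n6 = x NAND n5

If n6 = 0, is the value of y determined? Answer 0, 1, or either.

Both values of y occur among assignments with n6 = 0:
  y=0: x=1, y=0, z=0, w=0, u=0
  y=1: x=1, y=1, z=0, w=0, u=0

either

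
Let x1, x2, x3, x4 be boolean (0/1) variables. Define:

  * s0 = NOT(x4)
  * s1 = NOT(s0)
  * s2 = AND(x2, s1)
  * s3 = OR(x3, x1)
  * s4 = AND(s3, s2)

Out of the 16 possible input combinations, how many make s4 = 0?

s4 = AND(s3, s2) must be 0, so at least one of s3, s2 is 0.
Enumerating the 16 input combinations, 13 give s4 = 0 and 3 give s4 = 1.

13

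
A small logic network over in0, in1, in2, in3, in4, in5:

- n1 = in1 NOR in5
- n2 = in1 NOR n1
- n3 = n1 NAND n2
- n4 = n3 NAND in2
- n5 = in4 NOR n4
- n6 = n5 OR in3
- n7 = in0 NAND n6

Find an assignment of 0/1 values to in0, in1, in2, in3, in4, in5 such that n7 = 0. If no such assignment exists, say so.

in0=1, in1=1, in2=0, in3=1, in4=1, in5=0

n7 = in0 NAND n6 must be 0, so both in0 = 1 and n6 = 1.
Check with in0=1, in1=1, in2=0, in3=1, in4=1, in5=0:
n1 = in1 NOR in5 = 1 NOR 0 = 0
n2 = in1 NOR n1 = 1 NOR 0 = 0
n3 = n1 NAND n2 = 0 NAND 0 = 1
n4 = n3 NAND in2 = 1 NAND 0 = 1
n5 = in4 NOR n4 = 1 NOR 1 = 0
n6 = n5 OR in3 = 0 OR 1 = 1
n7 = in0 NAND n6 = 1 NAND 1 = 0
So n7 = 0 as required.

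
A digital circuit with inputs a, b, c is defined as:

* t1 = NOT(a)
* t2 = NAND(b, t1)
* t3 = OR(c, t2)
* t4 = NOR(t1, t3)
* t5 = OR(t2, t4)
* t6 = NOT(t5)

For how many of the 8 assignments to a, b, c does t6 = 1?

t6 = NOT(t5) must be 1, so t5 = 0.
t5 = OR(t2, t4) must be 0, so both t2 = 0 and t4 = 0.
Satisfying assignments:
  a=0, b=1, c=0
  a=0, b=1, c=1

2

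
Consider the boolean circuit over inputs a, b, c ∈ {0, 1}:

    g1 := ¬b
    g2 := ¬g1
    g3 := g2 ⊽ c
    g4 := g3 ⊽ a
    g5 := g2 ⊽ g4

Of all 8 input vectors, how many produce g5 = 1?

g5 = g2 ⊽ g4 must be 1, so both g2 = 0 and g4 = 0.
Satisfying assignments:
  a=0, b=0, c=0
  a=1, b=0, c=0
  a=1, b=0, c=1

3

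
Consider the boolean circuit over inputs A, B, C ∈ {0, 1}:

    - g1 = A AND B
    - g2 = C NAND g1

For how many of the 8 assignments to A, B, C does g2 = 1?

7

g2 = C NAND g1 must be 1, so at least one of C, g1 is 0.
Enumerating the 8 input combinations, 7 give g2 = 1 and 1 give g2 = 0.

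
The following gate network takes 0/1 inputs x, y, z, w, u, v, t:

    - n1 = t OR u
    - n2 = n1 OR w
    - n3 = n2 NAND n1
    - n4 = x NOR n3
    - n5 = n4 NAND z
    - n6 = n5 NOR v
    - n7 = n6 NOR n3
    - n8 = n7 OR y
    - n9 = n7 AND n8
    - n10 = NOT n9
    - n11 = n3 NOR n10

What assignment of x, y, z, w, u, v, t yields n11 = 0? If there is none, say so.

n11 = n3 NOR n10 must be 0, so at least one of n3, n10 is 1.
Check with x=0, y=0, z=1, w=1, u=0, v=0, t=0:
n1 = t OR u = 0 OR 0 = 0
n2 = n1 OR w = 0 OR 1 = 1
n3 = n2 NAND n1 = 1 NAND 0 = 1
n4 = x NOR n3 = 0 NOR 1 = 0
n5 = n4 NAND z = 0 NAND 1 = 1
n6 = n5 NOR v = 1 NOR 0 = 0
n7 = n6 NOR n3 = 0 NOR 1 = 0
n8 = n7 OR y = 0 OR 0 = 0
n9 = n7 AND n8 = 0 AND 0 = 0
n10 = NOT n9 = NOT 0 = 1
n11 = n3 NOR n10 = 1 NOR 1 = 0
So n11 = 0 as required.

x=0, y=0, z=1, w=1, u=0, v=0, t=0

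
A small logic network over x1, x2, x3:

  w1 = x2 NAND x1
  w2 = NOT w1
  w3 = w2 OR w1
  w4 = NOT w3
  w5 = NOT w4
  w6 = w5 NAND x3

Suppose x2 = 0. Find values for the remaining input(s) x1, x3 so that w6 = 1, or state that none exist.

w6 = w5 NAND x3 must be 1, so at least one of w5, x3 is 0.
Check with x2 = 0 and x1=1, x3=0:
w1 = x2 NAND x1 = 0 NAND 1 = 1
w2 = NOT w1 = NOT 1 = 0
w3 = w2 OR w1 = 0 OR 1 = 1
w4 = NOT w3 = NOT 1 = 0
w5 = NOT w4 = NOT 0 = 1
w6 = w5 NAND x3 = 1 NAND 0 = 1
So w6 = 1.

x1=1 x3=0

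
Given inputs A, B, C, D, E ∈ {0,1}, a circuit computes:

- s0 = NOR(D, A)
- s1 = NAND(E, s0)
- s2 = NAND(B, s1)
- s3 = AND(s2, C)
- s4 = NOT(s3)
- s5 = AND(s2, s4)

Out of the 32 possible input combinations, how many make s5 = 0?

23

s5 = AND(s2, s4) must be 0, so at least one of s2, s4 is 0.
Enumerating the 32 input combinations, 23 give s5 = 0 and 9 give s5 = 1.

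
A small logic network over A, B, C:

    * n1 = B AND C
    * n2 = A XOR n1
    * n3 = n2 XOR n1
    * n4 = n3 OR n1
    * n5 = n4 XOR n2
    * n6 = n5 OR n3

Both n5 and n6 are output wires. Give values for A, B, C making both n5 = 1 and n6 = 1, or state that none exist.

Check with A=1 B=1 C=1:
n1 = B AND C = 1 AND 1 = 1
n2 = A XOR n1 = 1 XOR 1 = 0
n3 = n2 XOR n1 = 0 XOR 1 = 1
n4 = n3 OR n1 = 1 OR 1 = 1
n5 = n4 XOR n2 = 1 XOR 0 = 1
n6 = n5 OR n3 = 1 OR 1 = 1
So n5 = 1 and n6 = 1.

A=1 B=1 C=1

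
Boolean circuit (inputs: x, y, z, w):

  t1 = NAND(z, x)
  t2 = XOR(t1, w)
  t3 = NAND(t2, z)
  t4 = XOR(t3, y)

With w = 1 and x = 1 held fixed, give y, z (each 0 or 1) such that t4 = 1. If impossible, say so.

y=0 z=0

t4 = XOR(t3, y) must be 1, so t3 and y differ.
Check with w = 1 and x = 1 and y=0, z=0:
t1 = NAND(z, x) = NAND(0, 1) = 1
t2 = XOR(t1, w) = XOR(1, 1) = 0
t3 = NAND(t2, z) = NAND(0, 0) = 1
t4 = XOR(t3, y) = XOR(1, 0) = 1
So t4 = 1.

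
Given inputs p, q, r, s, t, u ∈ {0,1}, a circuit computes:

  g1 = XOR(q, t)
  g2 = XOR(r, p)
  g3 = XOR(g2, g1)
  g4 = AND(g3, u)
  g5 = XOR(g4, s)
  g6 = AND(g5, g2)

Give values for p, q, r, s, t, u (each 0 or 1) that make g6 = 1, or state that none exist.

p=1 q=1 r=0 s=1 t=1 u=0

g6 = AND(g5, g2) must be 1, so both g5 = 1 and g2 = 1.
Check with p=1 q=1 r=0 s=1 t=1 u=0:
g1 = XOR(q, t) = XOR(1, 1) = 0
g2 = XOR(r, p) = XOR(0, 1) = 1
g3 = XOR(g2, g1) = XOR(1, 0) = 1
g4 = AND(g3, u) = AND(1, 0) = 0
g5 = XOR(g4, s) = XOR(0, 1) = 1
g6 = AND(g5, g2) = AND(1, 1) = 1
So g6 = 1 as required.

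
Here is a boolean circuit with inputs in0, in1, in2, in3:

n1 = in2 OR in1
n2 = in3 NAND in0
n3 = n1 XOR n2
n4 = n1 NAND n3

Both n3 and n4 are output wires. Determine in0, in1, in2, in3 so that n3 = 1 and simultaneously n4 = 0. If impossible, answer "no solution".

Check with in0=1, in1=1, in2=0, in3=1:
n1 = in2 OR in1 = 0 OR 1 = 1
n2 = in3 NAND in0 = 1 NAND 1 = 0
n3 = n1 XOR n2 = 1 XOR 0 = 1
n4 = n1 NAND n3 = 1 NAND 1 = 0
So n3 = 1 and n4 = 0.

in0=1, in1=1, in2=0, in3=1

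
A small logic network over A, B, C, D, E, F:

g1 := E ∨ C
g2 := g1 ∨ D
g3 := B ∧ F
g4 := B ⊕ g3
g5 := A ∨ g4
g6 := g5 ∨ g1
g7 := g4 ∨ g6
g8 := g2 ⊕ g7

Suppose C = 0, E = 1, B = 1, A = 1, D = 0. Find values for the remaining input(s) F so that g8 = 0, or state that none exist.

F=1

Check with C = 0, E = 1, B = 1, A = 1, D = 0 and F=1:
g1 = E ∨ C = 1 ∨ 0 = 1
g2 = g1 ∨ D = 1 ∨ 0 = 1
g3 = B ∧ F = 1 ∧ 1 = 1
g4 = B ⊕ g3 = 1 ⊕ 1 = 0
g5 = A ∨ g4 = 1 ∨ 0 = 1
g6 = g5 ∨ g1 = 1 ∨ 1 = 1
g7 = g4 ∨ g6 = 0 ∨ 1 = 1
g8 = g2 ⊕ g7 = 1 ⊕ 1 = 0
So g8 = 0.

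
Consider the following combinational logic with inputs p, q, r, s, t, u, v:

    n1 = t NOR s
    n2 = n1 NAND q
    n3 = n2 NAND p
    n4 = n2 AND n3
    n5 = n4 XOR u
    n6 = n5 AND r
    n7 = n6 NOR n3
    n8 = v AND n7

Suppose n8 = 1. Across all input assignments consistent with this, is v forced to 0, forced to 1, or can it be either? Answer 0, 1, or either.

n8 = v AND n7 must be 1, so both v = 1 and n7 = 1.
n7 = n6 NOR n3 must be 1, so both n6 = 0 and n3 = 0.
Every assignment with n8 = 1 has v = 1; there are 21 such assignment(s).

1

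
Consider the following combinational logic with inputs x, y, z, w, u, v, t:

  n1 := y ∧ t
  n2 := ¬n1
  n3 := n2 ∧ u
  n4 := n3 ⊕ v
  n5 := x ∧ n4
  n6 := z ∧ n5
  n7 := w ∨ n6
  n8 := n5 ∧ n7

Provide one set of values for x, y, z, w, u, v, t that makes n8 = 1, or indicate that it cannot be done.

n8 = n5 ∧ n7 must be 1, so both n5 = 1 and n7 = 1.
n5 = x ∧ n4 must be 1, so both x = 1 and n4 = 1.
Check with x=1 y=1 z=1 w=0 u=1 v=0 t=0:
n1 = y ∧ t = 1 ∧ 0 = 0
n2 = ¬n1 = ¬0 = 1
n3 = n2 ∧ u = 1 ∧ 1 = 1
n4 = n3 ⊕ v = 1 ⊕ 0 = 1
n5 = x ∧ n4 = 1 ∧ 1 = 1
n6 = z ∧ n5 = 1 ∧ 1 = 1
n7 = w ∨ n6 = 0 ∨ 1 = 1
n8 = n5 ∧ n7 = 1 ∧ 1 = 1
So n8 = 1 as required.

x=1 y=1 z=1 w=0 u=1 v=0 t=0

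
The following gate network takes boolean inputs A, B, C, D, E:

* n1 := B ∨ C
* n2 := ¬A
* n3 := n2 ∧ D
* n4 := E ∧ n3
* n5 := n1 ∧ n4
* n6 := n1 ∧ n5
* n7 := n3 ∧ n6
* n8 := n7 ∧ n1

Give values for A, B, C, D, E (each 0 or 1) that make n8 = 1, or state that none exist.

Check with A=0, B=1, C=0, D=1, E=1:
n1 = B ∨ C = 1 ∨ 0 = 1
n2 = ¬A = ¬0 = 1
n3 = n2 ∧ D = 1 ∧ 1 = 1
n4 = E ∧ n3 = 1 ∧ 1 = 1
n5 = n1 ∧ n4 = 1 ∧ 1 = 1
n6 = n1 ∧ n5 = 1 ∧ 1 = 1
n7 = n3 ∧ n6 = 1 ∧ 1 = 1
n8 = n7 ∧ n1 = 1 ∧ 1 = 1
So n8 = 1 as required.

A=0, B=1, C=0, D=1, E=1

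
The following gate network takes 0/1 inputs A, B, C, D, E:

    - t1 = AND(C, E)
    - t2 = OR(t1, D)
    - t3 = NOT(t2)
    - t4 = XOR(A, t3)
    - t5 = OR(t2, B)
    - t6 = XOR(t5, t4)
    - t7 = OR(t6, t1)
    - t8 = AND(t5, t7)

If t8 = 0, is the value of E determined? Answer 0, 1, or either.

Both values of E occur among assignments with t8 = 0:
  E=0: A=0, B=0, C=0, D=0, E=0
  E=1: A=0, B=0, C=0, D=0, E=1

either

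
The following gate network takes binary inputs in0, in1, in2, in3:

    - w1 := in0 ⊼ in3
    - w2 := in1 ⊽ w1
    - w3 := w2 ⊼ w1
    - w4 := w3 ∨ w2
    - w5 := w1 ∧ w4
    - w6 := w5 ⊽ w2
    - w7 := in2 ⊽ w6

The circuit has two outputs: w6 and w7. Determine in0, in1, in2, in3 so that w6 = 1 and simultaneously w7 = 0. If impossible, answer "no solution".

in0=1 in1=1 in2=1 in3=1

Check with in0=1 in1=1 in2=1 in3=1:
w1 = in0 ⊼ in3 = 1 ⊼ 1 = 0
w2 = in1 ⊽ w1 = 1 ⊽ 0 = 0
w3 = w2 ⊼ w1 = 0 ⊼ 0 = 1
w4 = w3 ∨ w2 = 1 ∨ 0 = 1
w5 = w1 ∧ w4 = 0 ∧ 1 = 0
w6 = w5 ⊽ w2 = 0 ⊽ 0 = 1
w7 = in2 ⊽ w6 = 1 ⊽ 1 = 0
So w6 = 1 and w7 = 0.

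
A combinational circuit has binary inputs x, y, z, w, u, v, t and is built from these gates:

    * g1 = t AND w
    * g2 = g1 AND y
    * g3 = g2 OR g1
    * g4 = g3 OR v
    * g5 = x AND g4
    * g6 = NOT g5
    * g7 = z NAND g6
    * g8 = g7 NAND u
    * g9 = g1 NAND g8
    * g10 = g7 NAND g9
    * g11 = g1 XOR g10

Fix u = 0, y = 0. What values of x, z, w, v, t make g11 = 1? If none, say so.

g11 = g1 XOR g10 must be 1, so g1 and g10 differ.
Check with u = 0, y = 0 and x=0, z=1, w=1, v=1, t=0:
g1 = t AND w = 0 AND 1 = 0
g2 = g1 AND y = 0 AND 0 = 0
g3 = g2 OR g1 = 0 OR 0 = 0
g4 = g3 OR v = 0 OR 1 = 1
g5 = x AND g4 = 0 AND 1 = 0
g6 = NOT g5 = NOT 0 = 1
g7 = z NAND g6 = 1 NAND 1 = 0
g8 = g7 NAND u = 0 NAND 0 = 1
g9 = g1 NAND g8 = 0 NAND 1 = 1
g10 = g7 NAND g9 = 0 NAND 1 = 1
g11 = g1 XOR g10 = 0 XOR 1 = 1
So g11 = 1.

x=0 z=1 w=1 v=1 t=0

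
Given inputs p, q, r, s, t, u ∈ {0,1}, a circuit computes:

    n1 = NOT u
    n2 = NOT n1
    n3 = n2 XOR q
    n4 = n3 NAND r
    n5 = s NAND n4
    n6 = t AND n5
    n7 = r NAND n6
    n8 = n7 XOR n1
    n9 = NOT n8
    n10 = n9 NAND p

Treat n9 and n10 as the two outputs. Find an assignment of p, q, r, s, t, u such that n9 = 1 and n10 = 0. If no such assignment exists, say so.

Check with p=1 q=1 r=0 s=1 t=1 u=0:
n1 = NOT u = NOT 0 = 1
n2 = NOT n1 = NOT 1 = 0
n3 = n2 XOR q = 0 XOR 1 = 1
n4 = n3 NAND r = 1 NAND 0 = 1
n5 = s NAND n4 = 1 NAND 1 = 0
n6 = t AND n5 = 1 AND 0 = 0
n7 = r NAND n6 = 0 NAND 0 = 1
n8 = n7 XOR n1 = 1 XOR 1 = 0
n9 = NOT n8 = NOT 0 = 1
n10 = n9 NAND p = 1 NAND 1 = 0
So n9 = 1 and n10 = 0.

p=1 q=1 r=0 s=1 t=1 u=0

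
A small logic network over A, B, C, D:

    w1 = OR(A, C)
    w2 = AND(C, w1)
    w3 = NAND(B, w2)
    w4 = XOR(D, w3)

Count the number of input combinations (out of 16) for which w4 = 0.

8

w4 = XOR(D, w3) must be 0, so D and w3 are equal.
Enumerating the 16 input combinations, 8 give w4 = 0 and 8 give w4 = 1.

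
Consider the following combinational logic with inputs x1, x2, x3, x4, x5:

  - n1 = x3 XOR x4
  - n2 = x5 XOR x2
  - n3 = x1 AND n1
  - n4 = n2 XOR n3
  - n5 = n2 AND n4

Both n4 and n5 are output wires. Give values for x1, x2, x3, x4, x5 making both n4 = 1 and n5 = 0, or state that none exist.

x1=1, x2=0, x3=0, x4=1, x5=0

Check with x1=1, x2=0, x3=0, x4=1, x5=0:
n1 = x3 XOR x4 = 0 XOR 1 = 1
n2 = x5 XOR x2 = 0 XOR 0 = 0
n3 = x1 AND n1 = 1 AND 1 = 1
n4 = n2 XOR n3 = 0 XOR 1 = 1
n5 = n2 AND n4 = 0 AND 1 = 0
So n4 = 1 and n5 = 0.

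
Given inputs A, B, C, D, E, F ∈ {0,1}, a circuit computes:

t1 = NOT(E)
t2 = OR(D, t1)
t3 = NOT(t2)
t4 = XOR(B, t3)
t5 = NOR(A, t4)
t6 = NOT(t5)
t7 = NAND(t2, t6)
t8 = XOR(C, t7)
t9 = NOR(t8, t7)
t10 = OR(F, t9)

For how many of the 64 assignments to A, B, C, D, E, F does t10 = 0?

23

t10 = OR(F, t9) must be 0, so both F = 0 and t9 = 0.
t9 = NOR(t8, t7) must be 0, so at least one of t8, t7 is 1.
Enumerating the 64 input combinations, 23 give t10 = 0 and 41 give t10 = 1.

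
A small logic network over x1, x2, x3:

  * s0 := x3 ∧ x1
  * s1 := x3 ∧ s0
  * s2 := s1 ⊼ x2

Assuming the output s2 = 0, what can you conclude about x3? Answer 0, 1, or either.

s2 = s1 ⊼ x2 must be 0, so both s1 = 1 and x2 = 1.
s1 = x3 ∧ s0 must be 1, so both x3 = 1 and s0 = 1.
s0 = x3 ∧ x1 must be 1, so both x3 = 1 and x1 = 1.
Every assignment with s2 = 0 has x3 = 1; there are 1 such assignment(s).
  x1=1, x2=1, x3=1

1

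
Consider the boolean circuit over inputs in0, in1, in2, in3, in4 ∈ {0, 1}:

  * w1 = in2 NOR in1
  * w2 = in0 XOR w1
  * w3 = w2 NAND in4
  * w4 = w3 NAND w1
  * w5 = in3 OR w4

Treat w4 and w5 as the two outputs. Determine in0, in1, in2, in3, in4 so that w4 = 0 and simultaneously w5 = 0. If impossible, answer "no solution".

in0=1, in1=0, in2=0, in3=0, in4=0

Check with in0=1, in1=0, in2=0, in3=0, in4=0:
w1 = in2 NOR in1 = 0 NOR 0 = 1
w2 = in0 XOR w1 = 1 XOR 1 = 0
w3 = w2 NAND in4 = 0 NAND 0 = 1
w4 = w3 NAND w1 = 1 NAND 1 = 0
w5 = in3 OR w4 = 0 OR 0 = 0
So w4 = 0 and w5 = 0.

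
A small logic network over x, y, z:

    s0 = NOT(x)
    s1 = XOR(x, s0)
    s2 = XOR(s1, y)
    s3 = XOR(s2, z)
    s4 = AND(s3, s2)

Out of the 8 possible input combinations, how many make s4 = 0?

s4 = AND(s3, s2) must be 0, so at least one of s3, s2 is 0.
Satisfying assignments:
  x=0, y=0, z=1
  x=0, y=1, z=0
  x=0, y=1, z=1
  x=1, y=0, z=1
  x=1, y=1, z=0
  x=1, y=1, z=1

6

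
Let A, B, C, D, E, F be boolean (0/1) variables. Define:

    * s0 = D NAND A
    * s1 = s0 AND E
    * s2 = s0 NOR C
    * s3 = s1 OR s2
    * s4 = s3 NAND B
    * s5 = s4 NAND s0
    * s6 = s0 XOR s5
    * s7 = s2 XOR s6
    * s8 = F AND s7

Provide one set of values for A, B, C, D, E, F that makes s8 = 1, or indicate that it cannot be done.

s8 = F AND s7 must be 1, so both F = 1 and s7 = 1.
s7 = s2 XOR s6 must be 1, so s2 and s6 differ.
Check with A=1, B=0, C=0, D=0, E=1, F=1:
s0 = D NAND A = 0 NAND 1 = 1
s1 = s0 AND E = 1 AND 1 = 1
s2 = s0 NOR C = 1 NOR 0 = 0
s3 = s1 OR s2 = 1 OR 0 = 1
s4 = s3 NAND B = 1 NAND 0 = 1
s5 = s4 NAND s0 = 1 NAND 1 = 0
s6 = s0 XOR s5 = 1 XOR 0 = 1
s7 = s2 XOR s6 = 0 XOR 1 = 1
s8 = F AND s7 = 1 AND 1 = 1
So s8 = 1 as required.

A=1, B=0, C=0, D=0, E=1, F=1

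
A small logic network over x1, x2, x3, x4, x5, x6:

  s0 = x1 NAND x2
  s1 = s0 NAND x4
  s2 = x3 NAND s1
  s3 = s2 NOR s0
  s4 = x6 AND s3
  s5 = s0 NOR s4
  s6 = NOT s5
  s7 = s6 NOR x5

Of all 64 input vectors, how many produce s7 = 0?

58

s7 = s6 NOR x5 must be 0, so at least one of s6, x5 is 1.
Enumerating the 64 input combinations, 58 give s7 = 0 and 6 give s7 = 1.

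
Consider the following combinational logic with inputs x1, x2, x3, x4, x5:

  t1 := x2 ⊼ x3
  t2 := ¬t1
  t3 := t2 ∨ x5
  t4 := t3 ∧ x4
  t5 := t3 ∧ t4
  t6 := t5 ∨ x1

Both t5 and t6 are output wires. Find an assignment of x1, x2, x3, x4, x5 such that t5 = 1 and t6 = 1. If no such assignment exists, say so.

x1=0, x2=1, x3=0, x4=1, x5=1

Check with x1=0, x2=1, x3=0, x4=1, x5=1:
t1 = x2 ⊼ x3 = 1 ⊼ 0 = 1
t2 = ¬t1 = ¬1 = 0
t3 = t2 ∨ x5 = 0 ∨ 1 = 1
t4 = t3 ∧ x4 = 1 ∧ 1 = 1
t5 = t3 ∧ t4 = 1 ∧ 1 = 1
t6 = t5 ∨ x1 = 1 ∨ 0 = 1
So t5 = 1 and t6 = 1.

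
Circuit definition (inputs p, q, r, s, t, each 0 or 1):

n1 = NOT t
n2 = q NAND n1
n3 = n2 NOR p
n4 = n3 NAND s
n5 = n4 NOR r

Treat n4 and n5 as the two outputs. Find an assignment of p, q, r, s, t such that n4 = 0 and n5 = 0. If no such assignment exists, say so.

Check with p=0, q=1, r=1, s=1, t=0:
n1 = NOT t = NOT 0 = 1
n2 = q NAND n1 = 1 NAND 1 = 0
n3 = n2 NOR p = 0 NOR 0 = 1
n4 = n3 NAND s = 1 NAND 1 = 0
n5 = n4 NOR r = 0 NOR 1 = 0
So n4 = 0 and n5 = 0.

p=0, q=1, r=1, s=1, t=0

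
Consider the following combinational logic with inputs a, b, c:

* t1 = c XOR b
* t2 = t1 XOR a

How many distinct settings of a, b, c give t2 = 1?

t2 = t1 XOR a must be 1, so t1 and a differ.
Satisfying assignments:
  a=0, b=0, c=1
  a=0, b=1, c=0
  a=1, b=0, c=0
  a=1, b=1, c=1

4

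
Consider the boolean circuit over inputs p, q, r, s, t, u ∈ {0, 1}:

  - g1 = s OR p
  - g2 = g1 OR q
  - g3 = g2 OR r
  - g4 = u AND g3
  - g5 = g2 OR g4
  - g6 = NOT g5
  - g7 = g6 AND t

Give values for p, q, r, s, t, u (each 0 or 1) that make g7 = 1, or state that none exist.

g7 = g6 AND t must be 1, so both g6 = 1 and t = 1.
g6 = NOT g5 must be 1, so g5 = 0.
g5 = g2 OR g4 must be 0, so both g2 = 0 and g4 = 0.
Check with p=0 q=0 r=0 s=0 t=1 u=0:
g1 = s OR p = 0 OR 0 = 0
g2 = g1 OR q = 0 OR 0 = 0
g3 = g2 OR r = 0 OR 0 = 0
g4 = u AND g3 = 0 AND 0 = 0
g5 = g2 OR g4 = 0 OR 0 = 0
g6 = NOT g5 = NOT 0 = 1
g7 = g6 AND t = 1 AND 1 = 1
So g7 = 1 as required.

p=0 q=0 r=0 s=0 t=1 u=0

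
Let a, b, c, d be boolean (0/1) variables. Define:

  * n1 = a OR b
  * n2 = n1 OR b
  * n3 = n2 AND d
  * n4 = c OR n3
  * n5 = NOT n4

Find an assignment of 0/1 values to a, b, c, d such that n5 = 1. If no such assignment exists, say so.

a=0, b=1, c=0, d=0

Check with a=0, b=1, c=0, d=0:
n1 = a OR b = 0 OR 1 = 1
n2 = n1 OR b = 1 OR 1 = 1
n3 = n2 AND d = 1 AND 0 = 0
n4 = c OR n3 = 0 OR 0 = 0
n5 = NOT n4 = NOT 0 = 1
So n5 = 1 as required.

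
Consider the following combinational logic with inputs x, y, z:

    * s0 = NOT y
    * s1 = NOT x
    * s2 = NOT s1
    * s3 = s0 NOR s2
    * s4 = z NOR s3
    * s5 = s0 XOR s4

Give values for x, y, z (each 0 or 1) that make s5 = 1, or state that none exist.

x=1, y=0, z=1

s5 = s0 XOR s4 must be 1, so s0 and s4 differ.
Check with x=1, y=0, z=1:
s0 = NOT y = NOT 0 = 1
s1 = NOT x = NOT 1 = 0
s2 = NOT s1 = NOT 0 = 1
s3 = s0 NOR s2 = 1 NOR 1 = 0
s4 = z NOR s3 = 1 NOR 0 = 0
s5 = s0 XOR s4 = 1 XOR 0 = 1
So s5 = 1 as required.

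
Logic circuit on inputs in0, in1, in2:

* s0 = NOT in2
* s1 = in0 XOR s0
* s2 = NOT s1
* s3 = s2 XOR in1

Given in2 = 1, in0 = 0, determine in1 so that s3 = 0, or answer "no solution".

in1=1

s3 = s2 XOR in1 must be 0, so s2 and in1 are equal.
Check with in2 = 1, in0 = 0 and in1=1:
s0 = NOT in2 = NOT 1 = 0
s1 = in0 XOR s0 = 0 XOR 0 = 0
s2 = NOT s1 = NOT 0 = 1
s3 = s2 XOR in1 = 1 XOR 1 = 0
So s3 = 0.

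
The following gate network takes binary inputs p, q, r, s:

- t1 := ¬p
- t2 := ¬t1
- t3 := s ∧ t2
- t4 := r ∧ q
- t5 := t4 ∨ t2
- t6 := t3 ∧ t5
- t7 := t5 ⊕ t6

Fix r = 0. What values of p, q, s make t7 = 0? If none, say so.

p=1, q=1, s=1

Check with r = 0 and p=1, q=1, s=1:
t1 = ¬p = ¬1 = 0
t2 = ¬t1 = ¬0 = 1
t3 = s ∧ t2 = 1 ∧ 1 = 1
t4 = r ∧ q = 0 ∧ 1 = 0
t5 = t4 ∨ t2 = 0 ∨ 1 = 1
t6 = t3 ∧ t5 = 1 ∧ 1 = 1
t7 = t5 ⊕ t6 = 1 ⊕ 1 = 0
So t7 = 0.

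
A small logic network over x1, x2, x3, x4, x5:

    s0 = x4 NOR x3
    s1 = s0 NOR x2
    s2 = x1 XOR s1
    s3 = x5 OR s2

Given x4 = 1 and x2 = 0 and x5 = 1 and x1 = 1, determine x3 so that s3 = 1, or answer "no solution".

s3 = x5 OR s2 must be 1, so at least one of x5, s2 is 1.
Check with x4 = 1 and x2 = 0 and x5 = 1 and x1 = 1 and x3=1:
s0 = x4 NOR x3 = 1 NOR 1 = 0
s1 = s0 NOR x2 = 0 NOR 0 = 1
s2 = x1 XOR s1 = 1 XOR 1 = 0
s3 = x5 OR s2 = 1 OR 0 = 1
So s3 = 1.

x3=1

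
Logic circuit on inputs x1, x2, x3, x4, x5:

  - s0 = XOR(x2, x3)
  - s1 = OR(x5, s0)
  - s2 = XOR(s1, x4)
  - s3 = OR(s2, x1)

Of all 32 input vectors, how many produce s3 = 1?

24

s3 = OR(s2, x1) must be 1, so at least one of s2, x1 is 1.
Enumerating the 32 input combinations, 24 give s3 = 1 and 8 give s3 = 0.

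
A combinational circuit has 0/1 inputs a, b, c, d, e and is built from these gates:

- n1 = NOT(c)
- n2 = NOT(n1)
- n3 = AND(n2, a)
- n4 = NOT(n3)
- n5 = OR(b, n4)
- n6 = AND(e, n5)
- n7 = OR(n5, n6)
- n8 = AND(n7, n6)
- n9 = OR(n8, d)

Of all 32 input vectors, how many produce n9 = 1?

n9 = OR(n8, d) must be 1, so at least one of n8, d is 1.
Enumerating the 32 input combinations, 23 give n9 = 1 and 9 give n9 = 0.

23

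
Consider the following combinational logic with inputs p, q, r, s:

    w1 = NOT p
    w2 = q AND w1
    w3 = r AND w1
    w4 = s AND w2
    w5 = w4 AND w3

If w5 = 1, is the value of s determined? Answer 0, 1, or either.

1

w5 = w4 AND w3 must be 1, so both w4 = 1 and w3 = 1.
w4 = s AND w2 must be 1, so both s = 1 and w2 = 1.
Every assignment with w5 = 1 has s = 1; there are 1 such assignment(s).
  p=0, q=1, r=1, s=1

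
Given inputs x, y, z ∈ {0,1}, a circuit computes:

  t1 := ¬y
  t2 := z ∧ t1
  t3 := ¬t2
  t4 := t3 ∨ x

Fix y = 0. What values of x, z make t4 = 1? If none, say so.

Check with y = 0 and x=0, z=0:
t1 = ¬y = ¬0 = 1
t2 = z ∧ t1 = 0 ∧ 1 = 0
t3 = ¬t2 = ¬0 = 1
t4 = t3 ∨ x = 1 ∨ 0 = 1
So t4 = 1.

x=0, z=0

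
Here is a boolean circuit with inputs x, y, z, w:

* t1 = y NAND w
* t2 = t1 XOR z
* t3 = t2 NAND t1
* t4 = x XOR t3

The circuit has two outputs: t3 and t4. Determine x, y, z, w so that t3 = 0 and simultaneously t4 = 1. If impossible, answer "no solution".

Check with x=1, y=1, z=0, w=0:
t1 = y NAND w = 1 NAND 0 = 1
t2 = t1 XOR z = 1 XOR 0 = 1
t3 = t2 NAND t1 = 1 NAND 1 = 0
t4 = x XOR t3 = 1 XOR 0 = 1
So t3 = 0 and t4 = 1.

x=1, y=1, z=0, w=0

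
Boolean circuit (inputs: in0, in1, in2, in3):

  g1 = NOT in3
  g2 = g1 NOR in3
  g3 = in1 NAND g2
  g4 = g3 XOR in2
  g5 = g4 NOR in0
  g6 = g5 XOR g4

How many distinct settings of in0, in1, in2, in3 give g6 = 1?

12

g6 = g5 XOR g4 must be 1, so g5 and g4 differ.
Enumerating the 16 input combinations, 12 give g6 = 1 and 4 give g6 = 0.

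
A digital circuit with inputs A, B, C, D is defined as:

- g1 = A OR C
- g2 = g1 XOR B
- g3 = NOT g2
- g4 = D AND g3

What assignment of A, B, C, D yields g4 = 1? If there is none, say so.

A=1, B=1, C=1, D=1

g4 = D AND g3 must be 1, so both D = 1 and g3 = 1.
Check with A=1, B=1, C=1, D=1:
g1 = A OR C = 1 OR 1 = 1
g2 = g1 XOR B = 1 XOR 1 = 0
g3 = NOT g2 = NOT 0 = 1
g4 = D AND g3 = 1 AND 1 = 1
So g4 = 1 as required.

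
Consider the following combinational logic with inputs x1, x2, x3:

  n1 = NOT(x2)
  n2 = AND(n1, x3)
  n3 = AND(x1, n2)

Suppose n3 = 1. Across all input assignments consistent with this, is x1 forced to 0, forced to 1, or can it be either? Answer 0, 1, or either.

n3 = AND(x1, n2) must be 1, so both x1 = 1 and n2 = 1.
n2 = AND(n1, x3) must be 1, so both n1 = 1 and x3 = 1.
n1 = NOT(x2) must be 1, so x2 = 0.
Every assignment with n3 = 1 has x1 = 1; there are 1 such assignment(s).
  x1=1, x2=0, x3=1

1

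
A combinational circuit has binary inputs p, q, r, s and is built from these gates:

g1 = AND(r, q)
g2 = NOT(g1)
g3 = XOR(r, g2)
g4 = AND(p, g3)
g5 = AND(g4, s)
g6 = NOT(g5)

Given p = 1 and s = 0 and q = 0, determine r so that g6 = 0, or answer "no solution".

With p = 1 and s = 0 and q = 0 fixed, none of the 2 settings of r give g6 = 0.
For example, with r=1:
g1 = AND(r, q) = AND(1, 0) = 0
g2 = NOT(g1) = NOT 0 = 1
g3 = XOR(r, g2) = XOR(1, 1) = 0
g4 = AND(p, g3) = AND(1, 0) = 0
g5 = AND(g4, s) = AND(0, 0) = 0
g6 = NOT(g5) = NOT 0 = 1
giving g6 = 1 ≠ 0.

no solution exists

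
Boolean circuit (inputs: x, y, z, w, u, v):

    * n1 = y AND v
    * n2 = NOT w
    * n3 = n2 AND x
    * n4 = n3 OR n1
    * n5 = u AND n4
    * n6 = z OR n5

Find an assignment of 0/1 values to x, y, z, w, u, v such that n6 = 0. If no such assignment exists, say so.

n6 = z OR n5 must be 0, so both z = 0 and n5 = 0.
n5 = u AND n4 must be 0, so at least one of u, n4 is 0.
Check with x=0, y=0, z=0, w=0, u=0, v=1:
n1 = y AND v = 0 AND 1 = 0
n2 = NOT w = NOT 0 = 1
n3 = n2 AND x = 1 AND 0 = 0
n4 = n3 OR n1 = 0 OR 0 = 0
n5 = u AND n4 = 0 AND 0 = 0
n6 = z OR n5 = 0 OR 0 = 0
So n6 = 0 as required.

x=0, y=0, z=0, w=0, u=0, v=1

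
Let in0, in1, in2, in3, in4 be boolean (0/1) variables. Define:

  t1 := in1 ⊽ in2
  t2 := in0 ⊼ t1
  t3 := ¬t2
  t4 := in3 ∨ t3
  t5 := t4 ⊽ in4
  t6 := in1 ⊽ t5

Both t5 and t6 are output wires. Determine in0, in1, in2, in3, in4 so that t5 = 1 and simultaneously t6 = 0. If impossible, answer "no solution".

Check with in0=0 in1=0 in2=0 in3=0 in4=0:
t1 = in1 ⊽ in2 = 0 ⊽ 0 = 1
t2 = in0 ⊼ t1 = 0 ⊼ 1 = 1
t3 = ¬t2 = ¬1 = 0
t4 = in3 ∨ t3 = 0 ∨ 0 = 0
t5 = t4 ⊽ in4 = 0 ⊽ 0 = 1
t6 = in1 ⊽ t5 = 0 ⊽ 1 = 0
So t5 = 1 and t6 = 0.

in0=0 in1=0 in2=0 in3=0 in4=0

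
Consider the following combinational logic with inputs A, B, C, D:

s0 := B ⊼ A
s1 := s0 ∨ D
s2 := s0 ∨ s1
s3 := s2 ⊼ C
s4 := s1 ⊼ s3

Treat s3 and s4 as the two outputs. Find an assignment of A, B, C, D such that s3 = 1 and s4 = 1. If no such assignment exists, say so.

Check with A=1, B=1, C=1, D=0:
s0 = B ⊼ A = 1 ⊼ 1 = 0
s1 = s0 ∨ D = 0 ∨ 0 = 0
s2 = s0 ∨ s1 = 0 ∨ 0 = 0
s3 = s2 ⊼ C = 0 ⊼ 1 = 1
s4 = s1 ⊼ s3 = 0 ⊼ 1 = 1
So s3 = 1 and s4 = 1.

A=1, B=1, C=1, D=0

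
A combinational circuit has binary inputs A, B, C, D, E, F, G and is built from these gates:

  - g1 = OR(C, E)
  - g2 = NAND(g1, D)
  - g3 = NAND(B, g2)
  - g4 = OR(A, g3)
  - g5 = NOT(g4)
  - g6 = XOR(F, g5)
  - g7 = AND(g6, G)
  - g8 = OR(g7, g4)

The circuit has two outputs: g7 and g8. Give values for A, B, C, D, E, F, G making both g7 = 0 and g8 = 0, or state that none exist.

A=0, B=1, C=1, D=0, E=1, F=1, G=0

Check with A=0, B=1, C=1, D=0, E=1, F=1, G=0:
g1 = OR(C, E) = OR(1, 1) = 1
g2 = NAND(g1, D) = NAND(1, 0) = 1
g3 = NAND(B, g2) = NAND(1, 1) = 0
g4 = OR(A, g3) = OR(0, 0) = 0
g5 = NOT(g4) = NOT 0 = 1
g6 = XOR(F, g5) = XOR(1, 1) = 0
g7 = AND(g6, G) = AND(0, 0) = 0
g8 = OR(g7, g4) = OR(0, 0) = 0
So g7 = 0 and g8 = 0.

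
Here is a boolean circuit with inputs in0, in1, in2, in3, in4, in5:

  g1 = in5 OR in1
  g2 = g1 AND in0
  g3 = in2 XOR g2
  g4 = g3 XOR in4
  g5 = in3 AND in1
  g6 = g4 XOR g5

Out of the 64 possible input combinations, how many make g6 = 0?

g6 = g4 XOR g5 must be 0, so g4 and g5 are equal.
Enumerating the 64 input combinations, 32 give g6 = 0 and 32 give g6 = 1.

32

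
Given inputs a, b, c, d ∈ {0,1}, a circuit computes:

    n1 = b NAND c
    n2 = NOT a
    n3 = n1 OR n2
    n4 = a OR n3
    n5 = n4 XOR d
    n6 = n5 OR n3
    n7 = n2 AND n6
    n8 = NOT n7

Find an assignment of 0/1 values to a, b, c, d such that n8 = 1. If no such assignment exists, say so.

a=1 b=0 c=1 d=1

n8 = NOT n7 must be 1, so n7 = 0.
n7 = n2 AND n6 must be 0, so at least one of n2, n6 is 0.
Check with a=1 b=0 c=1 d=1:
n1 = b NAND c = 0 NAND 1 = 1
n2 = NOT a = NOT 1 = 0
n3 = n1 OR n2 = 1 OR 0 = 1
n4 = a OR n3 = 1 OR 1 = 1
n5 = n4 XOR d = 1 XOR 1 = 0
n6 = n5 OR n3 = 0 OR 1 = 1
n7 = n2 AND n6 = 0 AND 1 = 0
n8 = NOT n7 = NOT 0 = 1
So n8 = 1 as required.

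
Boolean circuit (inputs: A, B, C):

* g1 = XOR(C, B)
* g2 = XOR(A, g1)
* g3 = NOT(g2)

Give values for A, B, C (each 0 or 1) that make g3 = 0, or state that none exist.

A=1 B=0 C=0

g3 = NOT(g2) must be 0, so g2 = 1.
g2 = XOR(A, g1) must be 1, so A and g1 differ.
Check with A=1 B=0 C=0:
g1 = XOR(C, B) = XOR(0, 0) = 0
g2 = XOR(A, g1) = XOR(1, 0) = 1
g3 = NOT(g2) = NOT 1 = 0
So g3 = 0 as required.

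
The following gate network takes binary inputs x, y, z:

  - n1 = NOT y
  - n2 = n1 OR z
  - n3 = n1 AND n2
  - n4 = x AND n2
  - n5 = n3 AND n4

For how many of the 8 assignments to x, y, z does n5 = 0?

6

n5 = n3 AND n4 must be 0, so at least one of n3, n4 is 0.
Satisfying assignments:
  x=0, y=0, z=0
  x=0, y=0, z=1
  x=0, y=1, z=0
  x=0, y=1, z=1
  x=1, y=1, z=0
  x=1, y=1, z=1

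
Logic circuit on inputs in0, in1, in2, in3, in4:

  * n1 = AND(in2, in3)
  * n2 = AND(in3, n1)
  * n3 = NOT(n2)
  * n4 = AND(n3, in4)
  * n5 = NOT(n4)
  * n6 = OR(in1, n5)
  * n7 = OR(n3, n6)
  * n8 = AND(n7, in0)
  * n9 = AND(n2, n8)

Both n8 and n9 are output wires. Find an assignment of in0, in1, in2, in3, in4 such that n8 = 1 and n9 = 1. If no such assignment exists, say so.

Check with in0=1 in1=0 in2=1 in3=1 in4=0:
n1 = AND(in2, in3) = AND(1, 1) = 1
n2 = AND(in3, n1) = AND(1, 1) = 1
n3 = NOT(n2) = NOT 1 = 0
n4 = AND(n3, in4) = AND(0, 0) = 0
n5 = NOT(n4) = NOT 0 = 1
n6 = OR(in1, n5) = OR(0, 1) = 1
n7 = OR(n3, n6) = OR(0, 1) = 1
n8 = AND(n7, in0) = AND(1, 1) = 1
n9 = AND(n2, n8) = AND(1, 1) = 1
So n8 = 1 and n9 = 1.

in0=1 in1=0 in2=1 in3=1 in4=0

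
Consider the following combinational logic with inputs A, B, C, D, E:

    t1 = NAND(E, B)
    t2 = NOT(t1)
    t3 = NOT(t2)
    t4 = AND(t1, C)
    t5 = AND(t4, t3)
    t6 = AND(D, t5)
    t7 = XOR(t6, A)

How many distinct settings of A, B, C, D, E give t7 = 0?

t7 = XOR(t6, A) must be 0, so t6 and A are equal.
Enumerating the 32 input combinations, 16 give t7 = 0 and 16 give t7 = 1.

16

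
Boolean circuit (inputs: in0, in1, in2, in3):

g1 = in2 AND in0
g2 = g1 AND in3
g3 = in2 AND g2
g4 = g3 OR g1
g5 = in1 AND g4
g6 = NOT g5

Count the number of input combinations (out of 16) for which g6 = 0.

g6 = NOT g5 must be 0, so g5 = 1.
g5 = in1 AND g4 must be 1, so both in1 = 1 and g4 = 1.
g4 = g3 OR g1 must be 1, so at least one of g3, g1 is 1.
Enumerating the 16 input combinations, 2 give g6 = 0 and 14 give g6 = 1.

2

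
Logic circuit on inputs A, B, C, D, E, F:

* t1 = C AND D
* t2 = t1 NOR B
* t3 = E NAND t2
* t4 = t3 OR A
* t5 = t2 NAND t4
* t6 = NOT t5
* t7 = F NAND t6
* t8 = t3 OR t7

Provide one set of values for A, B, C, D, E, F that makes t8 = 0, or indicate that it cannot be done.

Check with A=1 B=0 C=0 D=1 E=1 F=1:
t1 = C AND D = 0 AND 1 = 0
t2 = t1 NOR B = 0 NOR 0 = 1
t3 = E NAND t2 = 1 NAND 1 = 0
t4 = t3 OR A = 0 OR 1 = 1
t5 = t2 NAND t4 = 1 NAND 1 = 0
t6 = NOT t5 = NOT 0 = 1
t7 = F NAND t6 = 1 NAND 1 = 0
t8 = t3 OR t7 = 0 OR 0 = 0
So t8 = 0 as required.

A=1 B=0 C=0 D=1 E=1 F=1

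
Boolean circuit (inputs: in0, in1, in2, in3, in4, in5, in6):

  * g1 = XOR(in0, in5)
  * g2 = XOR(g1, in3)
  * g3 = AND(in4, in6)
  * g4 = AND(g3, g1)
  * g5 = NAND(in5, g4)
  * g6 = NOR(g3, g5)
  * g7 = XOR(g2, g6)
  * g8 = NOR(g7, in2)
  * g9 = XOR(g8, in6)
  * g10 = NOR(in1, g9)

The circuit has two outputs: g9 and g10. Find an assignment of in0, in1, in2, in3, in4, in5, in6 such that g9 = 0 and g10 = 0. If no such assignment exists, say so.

Check with in0=1, in1=1, in2=0, in3=0, in4=0, in5=1, in6=1:
g1 = XOR(in0, in5) = XOR(1, 1) = 0
g2 = XOR(g1, in3) = XOR(0, 0) = 0
g3 = AND(in4, in6) = AND(0, 1) = 0
g4 = AND(g3, g1) = AND(0, 0) = 0
g5 = NAND(in5, g4) = NAND(1, 0) = 1
g6 = NOR(g3, g5) = NOR(0, 1) = 0
g7 = XOR(g2, g6) = XOR(0, 0) = 0
g8 = NOR(g7, in2) = NOR(0, 0) = 1
g9 = XOR(g8, in6) = XOR(1, 1) = 0
g10 = NOR(in1, g9) = NOR(1, 0) = 0
So g9 = 0 and g10 = 0.

in0=1, in1=1, in2=0, in3=0, in4=0, in5=1, in6=1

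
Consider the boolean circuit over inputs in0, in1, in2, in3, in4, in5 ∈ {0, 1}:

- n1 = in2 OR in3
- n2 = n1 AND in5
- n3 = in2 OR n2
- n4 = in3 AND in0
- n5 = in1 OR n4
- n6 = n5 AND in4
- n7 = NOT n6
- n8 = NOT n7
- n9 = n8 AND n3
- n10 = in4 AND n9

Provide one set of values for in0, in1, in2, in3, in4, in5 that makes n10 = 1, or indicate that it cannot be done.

in0=1, in1=1, in2=1, in3=1, in4=1, in5=0

n10 = in4 AND n9 must be 1, so both in4 = 1 and n9 = 1.
n9 = n8 AND n3 must be 1, so both n8 = 1 and n3 = 1.
n8 = NOT n7 must be 1, so n7 = 0.
Check with in0=1, in1=1, in2=1, in3=1, in4=1, in5=0:
n1 = in2 OR in3 = 1 OR 1 = 1
n2 = n1 AND in5 = 1 AND 0 = 0
n3 = in2 OR n2 = 1 OR 0 = 1
n4 = in3 AND in0 = 1 AND 1 = 1
n5 = in1 OR n4 = 1 OR 1 = 1
n6 = n5 AND in4 = 1 AND 1 = 1
n7 = NOT n6 = NOT 1 = 0
n8 = NOT n7 = NOT 0 = 1
n9 = n8 AND n3 = 1 AND 1 = 1
n10 = in4 AND n9 = 1 AND 1 = 1
So n10 = 1 as required.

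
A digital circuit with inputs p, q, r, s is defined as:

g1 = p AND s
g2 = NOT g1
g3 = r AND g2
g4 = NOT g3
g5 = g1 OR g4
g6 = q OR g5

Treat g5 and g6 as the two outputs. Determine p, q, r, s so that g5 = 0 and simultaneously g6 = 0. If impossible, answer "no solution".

Check with p=0, q=0, r=1, s=1:
g1 = p AND s = 0 AND 1 = 0
g2 = NOT g1 = NOT 0 = 1
g3 = r AND g2 = 1 AND 1 = 1
g4 = NOT g3 = NOT 1 = 0
g5 = g1 OR g4 = 0 OR 0 = 0
g6 = q OR g5 = 0 OR 0 = 0
So g5 = 0 and g6 = 0.

p=0, q=0, r=1, s=1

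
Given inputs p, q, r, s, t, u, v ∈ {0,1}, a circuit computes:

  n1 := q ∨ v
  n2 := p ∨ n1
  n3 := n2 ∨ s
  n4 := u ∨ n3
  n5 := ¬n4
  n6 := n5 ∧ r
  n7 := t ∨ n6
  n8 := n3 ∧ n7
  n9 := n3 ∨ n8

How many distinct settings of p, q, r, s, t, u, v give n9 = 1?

120

n9 = n3 ∨ n8 must be 1, so at least one of n3, n8 is 1.
Enumerating the 128 input combinations, 120 give n9 = 1 and 8 give n9 = 0.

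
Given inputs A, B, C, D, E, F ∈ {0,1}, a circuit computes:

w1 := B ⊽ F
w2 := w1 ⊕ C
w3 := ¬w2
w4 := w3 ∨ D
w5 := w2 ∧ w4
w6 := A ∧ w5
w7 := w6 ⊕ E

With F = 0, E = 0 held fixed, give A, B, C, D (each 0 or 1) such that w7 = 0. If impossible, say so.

A=1, B=1, C=1, D=0

w7 = w6 ⊕ E must be 0, so w6 and E are equal.
Check with F = 0, E = 0 and A=1, B=1, C=1, D=0:
w1 = B ⊽ F = 1 ⊽ 0 = 0
w2 = w1 ⊕ C = 0 ⊕ 1 = 1
w3 = ¬w2 = ¬1 = 0
w4 = w3 ∨ D = 0 ∨ 0 = 0
w5 = w2 ∧ w4 = 1 ∧ 0 = 0
w6 = A ∧ w5 = 1 ∧ 0 = 0
w7 = w6 ⊕ E = 0 ⊕ 0 = 0
So w7 = 0.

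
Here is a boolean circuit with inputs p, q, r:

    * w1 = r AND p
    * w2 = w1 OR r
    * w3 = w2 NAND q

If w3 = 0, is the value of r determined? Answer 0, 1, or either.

w3 = w2 NAND q must be 0, so both w2 = 1 and q = 1.
w2 = w1 OR r must be 1, so at least one of w1, r is 1.
Every assignment with w3 = 0 has r = 1; there are 2 such assignment(s).
  p=0, q=1, r=1
  p=1, q=1, r=1

1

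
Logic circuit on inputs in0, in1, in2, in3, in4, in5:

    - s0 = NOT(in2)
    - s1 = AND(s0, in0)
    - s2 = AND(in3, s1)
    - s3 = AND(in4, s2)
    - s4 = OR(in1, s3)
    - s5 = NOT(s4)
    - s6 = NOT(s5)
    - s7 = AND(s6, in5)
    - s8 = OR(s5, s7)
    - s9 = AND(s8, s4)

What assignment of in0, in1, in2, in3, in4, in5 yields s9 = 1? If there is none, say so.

s9 = AND(s8, s4) must be 1, so both s8 = 1 and s4 = 1.
Check with in0=0 in1=1 in2=1 in3=0 in4=0 in5=1:
s0 = NOT(in2) = NOT 1 = 0
s1 = AND(s0, in0) = AND(0, 0) = 0
s2 = AND(in3, s1) = AND(0, 0) = 0
s3 = AND(in4, s2) = AND(0, 0) = 0
s4 = OR(in1, s3) = OR(1, 0) = 1
s5 = NOT(s4) = NOT 1 = 0
s6 = NOT(s5) = NOT 0 = 1
s7 = AND(s6, in5) = AND(1, 1) = 1
s8 = OR(s5, s7) = OR(0, 1) = 1
s9 = AND(s8, s4) = AND(1, 1) = 1
So s9 = 1 as required.

in0=0 in1=1 in2=1 in3=0 in4=0 in5=1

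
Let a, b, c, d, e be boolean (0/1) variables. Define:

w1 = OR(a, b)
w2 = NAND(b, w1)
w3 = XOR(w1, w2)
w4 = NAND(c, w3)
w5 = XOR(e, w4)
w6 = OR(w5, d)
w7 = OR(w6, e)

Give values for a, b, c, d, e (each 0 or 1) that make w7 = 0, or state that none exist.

a=1, b=1, c=1, d=0, e=0

w7 = OR(w6, e) must be 0, so both w6 = 0 and e = 0.
Check with a=1, b=1, c=1, d=0, e=0:
w1 = OR(a, b) = OR(1, 1) = 1
w2 = NAND(b, w1) = NAND(1, 1) = 0
w3 = XOR(w1, w2) = XOR(1, 0) = 1
w4 = NAND(c, w3) = NAND(1, 1) = 0
w5 = XOR(e, w4) = XOR(0, 0) = 0
w6 = OR(w5, d) = OR(0, 0) = 0
w7 = OR(w6, e) = OR(0, 0) = 0
So w7 = 0 as required.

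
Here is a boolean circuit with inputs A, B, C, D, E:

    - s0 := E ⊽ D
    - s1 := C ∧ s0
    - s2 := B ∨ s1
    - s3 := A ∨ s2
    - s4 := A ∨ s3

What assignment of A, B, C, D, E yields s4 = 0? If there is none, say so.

A=0, B=0, C=1, D=0, E=1

s4 = A ∨ s3 must be 0, so both A = 0 and s3 = 0.
s3 = A ∨ s2 must be 0, so both A = 0 and s2 = 0.
s2 = B ∨ s1 must be 0, so both B = 0 and s1 = 0.
Check with A=0, B=0, C=1, D=0, E=1:
s0 = E ⊽ D = 1 ⊽ 0 = 0
s1 = C ∧ s0 = 1 ∧ 0 = 0
s2 = B ∨ s1 = 0 ∨ 0 = 0
s3 = A ∨ s2 = 0 ∨ 0 = 0
s4 = A ∨ s3 = 0 ∨ 0 = 0
So s4 = 0 as required.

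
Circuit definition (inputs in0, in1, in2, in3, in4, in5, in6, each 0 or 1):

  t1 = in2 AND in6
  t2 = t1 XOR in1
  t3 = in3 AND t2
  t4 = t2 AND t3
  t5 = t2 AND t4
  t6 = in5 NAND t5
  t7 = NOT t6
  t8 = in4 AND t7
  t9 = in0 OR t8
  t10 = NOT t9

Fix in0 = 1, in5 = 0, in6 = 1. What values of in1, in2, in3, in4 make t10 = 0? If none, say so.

Check with in0 = 1, in5 = 0, in6 = 1 and in1=0, in2=0, in3=0, in4=1:
t1 = in2 AND in6 = 0 AND 1 = 0
t2 = t1 XOR in1 = 0 XOR 0 = 0
t3 = in3 AND t2 = 0 AND 0 = 0
t4 = t2 AND t3 = 0 AND 0 = 0
t5 = t2 AND t4 = 0 AND 0 = 0
t6 = in5 NAND t5 = 0 NAND 0 = 1
t7 = NOT t6 = NOT 1 = 0
t8 = in4 AND t7 = 1 AND 0 = 0
t9 = in0 OR t8 = 1 OR 0 = 1
t10 = NOT t9 = NOT 1 = 0
So t10 = 0.

in1=0, in2=0, in3=0, in4=1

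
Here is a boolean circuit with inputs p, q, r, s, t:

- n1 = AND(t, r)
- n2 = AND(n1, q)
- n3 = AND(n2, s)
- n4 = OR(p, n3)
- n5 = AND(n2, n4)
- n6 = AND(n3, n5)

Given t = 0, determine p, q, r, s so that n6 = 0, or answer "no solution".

p=1, q=0, r=0, s=0

Check with t = 0 and p=1, q=0, r=0, s=0:
n1 = AND(t, r) = AND(0, 0) = 0
n2 = AND(n1, q) = AND(0, 0) = 0
n3 = AND(n2, s) = AND(0, 0) = 0
n4 = OR(p, n3) = OR(1, 0) = 1
n5 = AND(n2, n4) = AND(0, 1) = 0
n6 = AND(n3, n5) = AND(0, 0) = 0
So n6 = 0.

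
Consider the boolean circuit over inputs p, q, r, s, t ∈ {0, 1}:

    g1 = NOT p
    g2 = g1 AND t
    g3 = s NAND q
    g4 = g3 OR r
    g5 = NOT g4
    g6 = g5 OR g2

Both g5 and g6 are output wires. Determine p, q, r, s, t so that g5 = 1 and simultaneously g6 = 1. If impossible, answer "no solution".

p=1, q=1, r=0, s=1, t=1

Check with p=1, q=1, r=0, s=1, t=1:
g1 = NOT p = NOT 1 = 0
g2 = g1 AND t = 0 AND 1 = 0
g3 = s NAND q = 1 NAND 1 = 0
g4 = g3 OR r = 0 OR 0 = 0
g5 = NOT g4 = NOT 0 = 1
g6 = g5 OR g2 = 1 OR 0 = 1
So g5 = 1 and g6 = 1.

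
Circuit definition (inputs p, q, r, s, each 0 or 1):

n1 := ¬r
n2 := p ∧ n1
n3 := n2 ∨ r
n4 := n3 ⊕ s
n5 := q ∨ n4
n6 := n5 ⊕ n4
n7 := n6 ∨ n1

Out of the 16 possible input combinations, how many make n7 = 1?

10

n7 = n6 ∨ n1 must be 1, so at least one of n6, n1 is 1.
Enumerating the 16 input combinations, 10 give n7 = 1 and 6 give n7 = 0.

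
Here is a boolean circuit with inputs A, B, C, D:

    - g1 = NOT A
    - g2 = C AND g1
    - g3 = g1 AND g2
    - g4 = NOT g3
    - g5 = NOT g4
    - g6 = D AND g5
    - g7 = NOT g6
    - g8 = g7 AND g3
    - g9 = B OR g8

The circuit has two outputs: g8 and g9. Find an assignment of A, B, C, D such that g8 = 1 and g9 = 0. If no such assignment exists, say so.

no solution exists

Across all 16 input combinations, none give both g8 = 1 and g9 = 0.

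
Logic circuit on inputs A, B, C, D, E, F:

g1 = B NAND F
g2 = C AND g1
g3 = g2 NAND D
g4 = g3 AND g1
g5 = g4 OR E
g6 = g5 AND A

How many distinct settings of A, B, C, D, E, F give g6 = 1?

g6 = g5 AND A must be 1, so both g5 = 1 and A = 1.
Enumerating the 64 input combinations, 25 give g6 = 1 and 39 give g6 = 0.

25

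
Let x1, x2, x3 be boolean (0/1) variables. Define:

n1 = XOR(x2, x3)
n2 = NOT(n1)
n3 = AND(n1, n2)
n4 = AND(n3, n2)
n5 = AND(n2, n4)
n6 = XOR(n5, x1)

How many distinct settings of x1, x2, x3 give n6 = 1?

n6 = XOR(n5, x1) must be 1, so n5 and x1 differ.
Satisfying assignments:
  x1=1, x2=0, x3=0
  x1=1, x2=0, x3=1
  x1=1, x2=1, x3=0
  x1=1, x2=1, x3=1

4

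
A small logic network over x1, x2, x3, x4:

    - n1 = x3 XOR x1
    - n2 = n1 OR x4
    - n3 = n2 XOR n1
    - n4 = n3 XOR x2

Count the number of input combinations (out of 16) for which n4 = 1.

8

n4 = n3 XOR x2 must be 1, so n3 and x2 differ.
Enumerating the 16 input combinations, 8 give n4 = 1 and 8 give n4 = 0.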